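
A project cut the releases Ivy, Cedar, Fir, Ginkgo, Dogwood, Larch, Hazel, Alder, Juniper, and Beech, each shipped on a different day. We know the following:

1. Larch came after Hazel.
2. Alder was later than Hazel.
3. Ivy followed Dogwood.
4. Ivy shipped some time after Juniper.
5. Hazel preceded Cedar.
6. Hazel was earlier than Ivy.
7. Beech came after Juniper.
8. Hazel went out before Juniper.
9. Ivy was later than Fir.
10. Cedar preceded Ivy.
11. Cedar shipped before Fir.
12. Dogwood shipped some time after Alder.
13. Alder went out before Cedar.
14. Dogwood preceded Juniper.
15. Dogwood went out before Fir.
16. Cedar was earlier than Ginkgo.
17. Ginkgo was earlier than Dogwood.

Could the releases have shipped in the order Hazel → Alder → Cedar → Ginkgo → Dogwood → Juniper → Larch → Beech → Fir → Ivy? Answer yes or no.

yes

Check each stated constraint against the proposed order — e.g. Cedar is ahead of Ivy; Hazel is ahead of Ivy. Every pair is in the required order; nothing is violated.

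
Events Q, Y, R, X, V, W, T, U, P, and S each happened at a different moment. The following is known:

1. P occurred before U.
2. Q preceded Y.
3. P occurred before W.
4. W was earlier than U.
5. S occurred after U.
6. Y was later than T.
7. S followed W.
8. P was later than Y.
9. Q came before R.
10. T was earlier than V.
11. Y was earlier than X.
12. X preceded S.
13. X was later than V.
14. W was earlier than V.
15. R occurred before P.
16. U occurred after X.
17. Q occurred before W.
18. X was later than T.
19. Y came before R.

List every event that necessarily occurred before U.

Directly stated before U: P, W, and X.
Q reaches U via Q → W → U.
R reaches U via R → P → U.
T reaches U via T → X → U.
Likewise V and Y each reach U by chaining the stated constraints.
No chain forces S ahead of U.

P, Q, R, T, V, W, X, Y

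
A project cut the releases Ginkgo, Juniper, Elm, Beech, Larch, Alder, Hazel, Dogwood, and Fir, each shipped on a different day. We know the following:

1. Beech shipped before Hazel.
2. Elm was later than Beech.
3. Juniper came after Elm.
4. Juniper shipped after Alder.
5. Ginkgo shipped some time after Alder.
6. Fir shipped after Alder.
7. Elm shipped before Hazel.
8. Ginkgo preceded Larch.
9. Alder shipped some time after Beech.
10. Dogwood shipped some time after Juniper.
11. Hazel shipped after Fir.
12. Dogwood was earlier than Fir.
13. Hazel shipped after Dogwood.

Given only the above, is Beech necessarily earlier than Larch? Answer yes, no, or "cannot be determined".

yes

Chain the constraints: Beech → Alder → Ginkgo → Larch. Each link is directly stated, so Beech comes before Larch.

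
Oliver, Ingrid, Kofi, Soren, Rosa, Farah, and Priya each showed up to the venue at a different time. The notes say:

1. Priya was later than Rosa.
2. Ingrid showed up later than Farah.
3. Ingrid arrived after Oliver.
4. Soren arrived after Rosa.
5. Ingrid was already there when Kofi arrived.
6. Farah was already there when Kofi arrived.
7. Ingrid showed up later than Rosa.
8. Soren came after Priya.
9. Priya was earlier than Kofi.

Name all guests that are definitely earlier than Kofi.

Farah, Ingrid, Oliver, Priya, Rosa

Directly stated before Kofi: Farah, Ingrid, and Priya.
Oliver reaches Kofi via Oliver → Ingrid → Kofi.
Rosa reaches Kofi via Rosa → Priya → Kofi.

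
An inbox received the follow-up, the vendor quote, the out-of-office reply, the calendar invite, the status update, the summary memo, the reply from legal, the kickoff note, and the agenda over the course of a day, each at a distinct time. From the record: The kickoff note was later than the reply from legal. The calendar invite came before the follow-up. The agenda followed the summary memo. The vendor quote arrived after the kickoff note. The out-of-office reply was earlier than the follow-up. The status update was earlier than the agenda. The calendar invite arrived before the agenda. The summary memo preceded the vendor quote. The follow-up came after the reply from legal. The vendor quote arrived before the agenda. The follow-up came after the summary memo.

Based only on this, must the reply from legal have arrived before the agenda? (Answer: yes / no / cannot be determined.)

yes

Chain the constraints: the reply from legal → the kickoff note → the vendor quote → the agenda. Each link is directly stated, so the reply from legal comes before the agenda.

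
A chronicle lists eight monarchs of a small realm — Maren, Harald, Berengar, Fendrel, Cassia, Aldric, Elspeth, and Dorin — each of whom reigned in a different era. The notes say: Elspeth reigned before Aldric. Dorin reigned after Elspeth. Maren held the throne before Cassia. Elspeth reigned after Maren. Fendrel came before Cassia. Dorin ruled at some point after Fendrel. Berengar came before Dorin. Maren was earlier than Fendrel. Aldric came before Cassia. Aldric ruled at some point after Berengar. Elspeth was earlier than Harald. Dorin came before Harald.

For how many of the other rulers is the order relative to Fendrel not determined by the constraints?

Forced before Fendrel: Maren; forced after Fendrel: Cassia, Dorin, and Harald.
That leaves Aldric, Berengar, and Elspeth with no forced order relative to Fendrel — 3.

3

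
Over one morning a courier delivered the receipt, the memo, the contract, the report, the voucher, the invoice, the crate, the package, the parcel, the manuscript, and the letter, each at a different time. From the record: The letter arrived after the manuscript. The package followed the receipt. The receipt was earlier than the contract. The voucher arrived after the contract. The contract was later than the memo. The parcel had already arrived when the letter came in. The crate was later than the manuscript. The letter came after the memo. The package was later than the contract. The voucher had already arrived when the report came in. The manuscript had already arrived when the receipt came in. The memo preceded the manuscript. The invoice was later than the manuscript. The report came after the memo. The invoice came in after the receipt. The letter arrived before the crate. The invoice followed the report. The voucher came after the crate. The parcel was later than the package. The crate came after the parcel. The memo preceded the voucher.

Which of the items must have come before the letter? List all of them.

the contract, the manuscript, the memo, the package, the parcel, the receipt

Directly stated before the letter: the manuscript, the memo, and the parcel.
The contract reaches the letter via the contract → the package → the parcel → the letter.
The package reaches the letter via the package → the parcel → the letter.
The receipt reaches the letter via the receipt → the package → the parcel → the letter.
No chain forces the voucher (or any of the others) ahead of the letter.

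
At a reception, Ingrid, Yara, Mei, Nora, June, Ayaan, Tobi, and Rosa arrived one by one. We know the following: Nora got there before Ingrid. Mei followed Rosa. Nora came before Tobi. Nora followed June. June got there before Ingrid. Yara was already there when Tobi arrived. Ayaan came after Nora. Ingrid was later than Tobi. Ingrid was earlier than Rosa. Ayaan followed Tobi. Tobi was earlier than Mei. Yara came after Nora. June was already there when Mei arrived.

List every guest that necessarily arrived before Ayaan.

June, Nora, Tobi, Yara

Directly stated before Ayaan: Nora and Tobi.
June reaches Ayaan via June → Nora → Ayaan.
Yara reaches Ayaan via Yara → Tobi → Ayaan.
No chain forces Ingrid (or any of the others) ahead of Ayaan.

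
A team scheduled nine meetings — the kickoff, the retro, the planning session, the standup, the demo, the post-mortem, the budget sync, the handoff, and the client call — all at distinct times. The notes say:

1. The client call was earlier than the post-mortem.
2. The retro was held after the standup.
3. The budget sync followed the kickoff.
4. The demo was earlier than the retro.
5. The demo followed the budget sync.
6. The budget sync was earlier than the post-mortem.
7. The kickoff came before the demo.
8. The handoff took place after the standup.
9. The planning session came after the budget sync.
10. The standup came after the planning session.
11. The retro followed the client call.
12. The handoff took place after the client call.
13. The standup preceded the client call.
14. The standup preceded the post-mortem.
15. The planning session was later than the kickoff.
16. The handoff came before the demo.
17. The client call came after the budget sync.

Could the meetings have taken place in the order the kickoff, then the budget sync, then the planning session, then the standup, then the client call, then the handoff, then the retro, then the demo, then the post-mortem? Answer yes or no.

no

The constraints require the demo before the retro, but in the proposed sequence the retro appears ahead of the demo. That one violation is enough.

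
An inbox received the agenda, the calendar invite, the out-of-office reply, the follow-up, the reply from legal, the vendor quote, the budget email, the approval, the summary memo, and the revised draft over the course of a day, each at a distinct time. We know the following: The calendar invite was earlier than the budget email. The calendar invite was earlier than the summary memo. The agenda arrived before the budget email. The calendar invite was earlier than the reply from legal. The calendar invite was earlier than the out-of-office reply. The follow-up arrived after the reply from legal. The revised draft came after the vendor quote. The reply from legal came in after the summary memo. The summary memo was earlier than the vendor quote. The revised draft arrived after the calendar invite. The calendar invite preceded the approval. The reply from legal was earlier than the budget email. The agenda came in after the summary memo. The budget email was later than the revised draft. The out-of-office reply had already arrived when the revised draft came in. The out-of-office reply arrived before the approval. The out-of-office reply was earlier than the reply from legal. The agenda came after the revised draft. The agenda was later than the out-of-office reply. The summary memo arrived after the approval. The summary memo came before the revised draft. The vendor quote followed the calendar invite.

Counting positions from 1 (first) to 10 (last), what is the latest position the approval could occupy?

3

The approval must come before the agenda, the budget email, the follow-up, the reply from legal, the revised draft, the summary memo, and the vendor quote — 7 messages forced after it.
Everything else can be placed before the approval in some valid order, so the approval can sit as late as position 10 − 7 = 3.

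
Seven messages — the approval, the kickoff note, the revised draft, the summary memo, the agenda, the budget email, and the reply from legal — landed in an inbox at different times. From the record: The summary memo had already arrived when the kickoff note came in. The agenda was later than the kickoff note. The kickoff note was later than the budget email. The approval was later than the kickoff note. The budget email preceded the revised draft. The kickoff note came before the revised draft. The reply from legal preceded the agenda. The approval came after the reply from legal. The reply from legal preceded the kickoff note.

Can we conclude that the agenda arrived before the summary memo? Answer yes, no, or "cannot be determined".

no

Tracing the constraints gives the summary memo → the kickoff note → the agenda, so the summary memo must come before the agenda.
That means the agenda cannot be before the summary memo.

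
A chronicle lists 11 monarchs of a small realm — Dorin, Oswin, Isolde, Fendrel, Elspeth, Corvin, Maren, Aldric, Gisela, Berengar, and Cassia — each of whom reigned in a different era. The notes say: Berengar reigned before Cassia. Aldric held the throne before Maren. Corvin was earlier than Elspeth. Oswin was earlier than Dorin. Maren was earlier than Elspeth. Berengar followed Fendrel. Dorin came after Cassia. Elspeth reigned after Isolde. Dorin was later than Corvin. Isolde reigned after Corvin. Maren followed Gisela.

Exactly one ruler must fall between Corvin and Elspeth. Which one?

Tracing the constraints gives Corvin → Isolde → Elspeth, so Isolde sits after Corvin and before Elspeth.
No other ruler is forced both after Corvin and before Elspeth.

Isolde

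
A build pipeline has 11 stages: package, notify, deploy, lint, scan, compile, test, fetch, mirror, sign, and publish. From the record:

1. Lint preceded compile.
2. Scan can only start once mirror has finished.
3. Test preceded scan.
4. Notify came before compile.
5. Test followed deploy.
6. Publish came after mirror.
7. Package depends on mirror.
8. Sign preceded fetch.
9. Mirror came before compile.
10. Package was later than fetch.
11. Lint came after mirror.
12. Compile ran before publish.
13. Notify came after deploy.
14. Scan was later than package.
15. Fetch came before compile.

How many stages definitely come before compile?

Directly stated before compile: fetch, lint, mirror, and notify.
Deploy reaches compile via deploy → notify → compile.
Sign reaches compile via sign → fetch → compile.
No chain forces scan (or any of the others) ahead of compile.
That's deploy, fetch, lint, mirror, notify, and sign — 6 in all.

6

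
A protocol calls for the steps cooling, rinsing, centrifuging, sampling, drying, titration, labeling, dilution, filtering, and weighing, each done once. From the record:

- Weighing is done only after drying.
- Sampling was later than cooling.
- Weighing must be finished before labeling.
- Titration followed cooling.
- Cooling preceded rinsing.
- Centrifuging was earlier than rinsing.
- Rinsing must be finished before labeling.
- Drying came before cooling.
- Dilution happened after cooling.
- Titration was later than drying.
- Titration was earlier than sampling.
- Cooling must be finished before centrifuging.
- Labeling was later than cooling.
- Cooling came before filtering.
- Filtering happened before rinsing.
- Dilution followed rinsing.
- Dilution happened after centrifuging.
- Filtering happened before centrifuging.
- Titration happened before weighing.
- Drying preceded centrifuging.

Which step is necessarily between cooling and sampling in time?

titration

Tracing the constraints gives cooling → titration → sampling, so titration sits after cooling and before sampling.
No other step is forced both after cooling and before sampling.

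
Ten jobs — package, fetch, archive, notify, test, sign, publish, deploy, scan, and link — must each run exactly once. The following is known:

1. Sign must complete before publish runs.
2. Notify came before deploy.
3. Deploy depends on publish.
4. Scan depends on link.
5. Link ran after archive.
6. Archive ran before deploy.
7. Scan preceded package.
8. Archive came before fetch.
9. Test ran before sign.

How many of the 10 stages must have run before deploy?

Directly stated before deploy: archive, notify, and publish.
Sign reaches deploy via sign → publish → deploy.
Test reaches deploy via test → sign → publish → deploy.
No chain forces link (or any of the others) ahead of deploy.
That's archive, notify, publish, sign, and test — 5 in all.

5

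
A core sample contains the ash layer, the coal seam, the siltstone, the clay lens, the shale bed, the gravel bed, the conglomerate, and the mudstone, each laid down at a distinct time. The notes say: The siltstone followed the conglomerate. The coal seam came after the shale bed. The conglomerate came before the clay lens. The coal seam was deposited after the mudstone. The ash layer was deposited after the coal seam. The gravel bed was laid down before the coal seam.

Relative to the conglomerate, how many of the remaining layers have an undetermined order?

5

Forced after the conglomerate: the clay lens and the siltstone.
That leaves the ash layer, the coal seam, the gravel bed, the mudstone, and the shale bed with no forced order relative to the conglomerate — 5.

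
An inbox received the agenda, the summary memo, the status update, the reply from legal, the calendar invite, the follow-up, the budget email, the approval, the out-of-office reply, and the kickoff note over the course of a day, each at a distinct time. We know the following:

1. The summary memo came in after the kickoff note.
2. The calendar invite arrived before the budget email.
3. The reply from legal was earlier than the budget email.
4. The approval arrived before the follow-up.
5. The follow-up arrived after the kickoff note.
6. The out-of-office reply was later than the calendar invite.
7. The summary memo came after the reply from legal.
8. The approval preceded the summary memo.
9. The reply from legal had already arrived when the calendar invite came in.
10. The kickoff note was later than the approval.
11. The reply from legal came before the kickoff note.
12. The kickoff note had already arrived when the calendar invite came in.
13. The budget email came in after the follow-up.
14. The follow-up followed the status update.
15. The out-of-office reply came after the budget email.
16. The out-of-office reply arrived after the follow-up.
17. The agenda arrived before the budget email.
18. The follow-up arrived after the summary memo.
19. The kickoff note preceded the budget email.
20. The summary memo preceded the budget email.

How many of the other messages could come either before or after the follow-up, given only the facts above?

Forced before the follow-up: the approval, the kickoff note, the reply from legal, the status update, and the summary memo; forced after the follow-up: the budget email and the out-of-office reply.
That leaves the agenda and the calendar invite with no forced order relative to the follow-up — 2.

2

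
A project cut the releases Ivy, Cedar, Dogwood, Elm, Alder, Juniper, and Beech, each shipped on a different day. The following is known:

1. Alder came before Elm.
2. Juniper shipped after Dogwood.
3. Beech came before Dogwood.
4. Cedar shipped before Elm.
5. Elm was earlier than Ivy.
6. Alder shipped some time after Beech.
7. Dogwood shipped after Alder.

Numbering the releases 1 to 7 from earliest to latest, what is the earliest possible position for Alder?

Beech must come before Alder — 1 forced predecessor.
Nothing else is forced ahead of Alder, so its earliest slot is position 1 + 1 = 2.

2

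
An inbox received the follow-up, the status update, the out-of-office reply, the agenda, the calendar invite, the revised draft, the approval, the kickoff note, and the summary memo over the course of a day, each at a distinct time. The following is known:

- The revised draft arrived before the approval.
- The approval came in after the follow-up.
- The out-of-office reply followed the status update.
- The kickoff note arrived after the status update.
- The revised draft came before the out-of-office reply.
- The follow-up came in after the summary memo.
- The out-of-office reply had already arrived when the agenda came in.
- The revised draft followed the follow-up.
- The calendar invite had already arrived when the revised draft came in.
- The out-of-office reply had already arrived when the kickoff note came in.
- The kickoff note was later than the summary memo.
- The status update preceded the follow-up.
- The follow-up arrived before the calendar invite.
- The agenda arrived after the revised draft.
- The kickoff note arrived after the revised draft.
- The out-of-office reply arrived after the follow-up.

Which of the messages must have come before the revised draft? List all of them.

Directly stated before the revised draft: the calendar invite and the follow-up.
The status update reaches the revised draft via the status update → the follow-up → the revised draft.
The summary memo reaches the revised draft via the summary memo → the follow-up → the revised draft.
No chain forces the approval (or any of the others) ahead of the revised draft.

the calendar invite, the follow-up, the status update, the summary memo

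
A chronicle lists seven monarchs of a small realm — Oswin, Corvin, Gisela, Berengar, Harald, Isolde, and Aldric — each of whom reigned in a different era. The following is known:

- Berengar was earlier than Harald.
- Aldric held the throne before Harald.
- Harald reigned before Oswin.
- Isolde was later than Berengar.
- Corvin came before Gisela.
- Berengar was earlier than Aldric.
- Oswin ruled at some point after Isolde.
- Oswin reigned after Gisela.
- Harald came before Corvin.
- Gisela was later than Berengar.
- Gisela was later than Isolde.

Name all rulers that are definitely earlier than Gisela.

Directly stated before Gisela: Berengar, Corvin, and Isolde.
Aldric reaches Gisela via Aldric → Harald → Corvin → Gisela.
Harald reaches Gisela via Harald → Corvin → Gisela.
No chain forces Oswin ahead of Gisela.

Aldric, Berengar, Corvin, Harald, Isolde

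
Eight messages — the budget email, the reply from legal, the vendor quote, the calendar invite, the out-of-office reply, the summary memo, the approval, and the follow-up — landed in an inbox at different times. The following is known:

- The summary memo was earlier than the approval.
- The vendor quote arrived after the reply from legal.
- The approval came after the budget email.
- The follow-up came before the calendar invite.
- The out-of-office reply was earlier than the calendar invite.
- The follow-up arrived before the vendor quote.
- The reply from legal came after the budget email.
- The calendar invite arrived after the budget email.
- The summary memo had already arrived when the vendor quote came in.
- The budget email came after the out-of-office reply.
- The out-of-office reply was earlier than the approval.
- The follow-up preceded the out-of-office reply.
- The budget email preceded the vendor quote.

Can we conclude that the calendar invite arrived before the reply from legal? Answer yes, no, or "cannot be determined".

cannot be determined

No chain of stated constraints runs from the calendar invite to the reply from legal, and none runs from the reply from legal to the calendar invite either.
So the relative order of the calendar invite and the reply from legal is not fixed by the given facts.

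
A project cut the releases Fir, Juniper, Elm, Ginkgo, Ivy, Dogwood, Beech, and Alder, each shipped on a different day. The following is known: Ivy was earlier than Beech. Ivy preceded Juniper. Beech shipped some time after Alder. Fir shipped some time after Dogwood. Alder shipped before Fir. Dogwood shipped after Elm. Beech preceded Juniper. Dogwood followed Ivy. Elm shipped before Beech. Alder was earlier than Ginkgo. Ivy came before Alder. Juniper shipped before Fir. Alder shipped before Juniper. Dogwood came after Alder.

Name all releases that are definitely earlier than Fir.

Directly stated before Fir: Alder, Dogwood, and Juniper.
Beech reaches Fir via Beech → Juniper → Fir.
Elm reaches Fir via Elm → Dogwood → Fir.
Ivy reaches Fir via Ivy → Dogwood → Fir.

Alder, Beech, Dogwood, Elm, Ivy, Juniper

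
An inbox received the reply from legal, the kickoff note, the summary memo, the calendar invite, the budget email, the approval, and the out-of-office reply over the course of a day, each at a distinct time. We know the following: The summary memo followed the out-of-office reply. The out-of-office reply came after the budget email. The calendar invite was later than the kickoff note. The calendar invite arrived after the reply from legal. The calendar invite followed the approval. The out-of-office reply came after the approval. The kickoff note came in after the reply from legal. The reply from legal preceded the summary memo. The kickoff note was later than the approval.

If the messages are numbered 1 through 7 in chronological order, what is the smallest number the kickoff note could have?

3

The approval and the reply from legal must both come before the kickoff note — 2 forced predecessors.
Nothing else is forced ahead of the kickoff note, so its earliest slot is position 2 + 1 = 3.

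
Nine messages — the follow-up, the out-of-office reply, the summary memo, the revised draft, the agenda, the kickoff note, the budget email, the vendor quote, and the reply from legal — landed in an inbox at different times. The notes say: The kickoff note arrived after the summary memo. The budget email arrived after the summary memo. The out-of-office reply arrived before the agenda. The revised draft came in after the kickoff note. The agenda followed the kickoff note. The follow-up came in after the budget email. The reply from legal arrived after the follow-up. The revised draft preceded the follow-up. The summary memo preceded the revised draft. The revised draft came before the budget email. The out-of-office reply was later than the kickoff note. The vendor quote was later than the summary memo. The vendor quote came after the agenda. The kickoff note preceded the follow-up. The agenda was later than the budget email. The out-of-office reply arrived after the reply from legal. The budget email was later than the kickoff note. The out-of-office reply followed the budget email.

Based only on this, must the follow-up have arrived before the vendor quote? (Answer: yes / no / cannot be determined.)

yes

Chain the constraints: the follow-up → the reply from legal → the out-of-office reply → the agenda → the vendor quote. Each link is directly stated, so the follow-up comes before the vendor quote.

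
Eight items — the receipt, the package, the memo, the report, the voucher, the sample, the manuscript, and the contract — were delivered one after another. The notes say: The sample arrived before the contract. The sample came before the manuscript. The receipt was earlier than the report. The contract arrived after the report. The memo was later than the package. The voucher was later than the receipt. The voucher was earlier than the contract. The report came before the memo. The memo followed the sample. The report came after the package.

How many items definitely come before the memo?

4

Directly stated before the memo: the package, the report, and the sample.
The receipt reaches the memo via the receipt → the report → the memo.
That's the package, the receipt, the report, and the sample — 4 in all.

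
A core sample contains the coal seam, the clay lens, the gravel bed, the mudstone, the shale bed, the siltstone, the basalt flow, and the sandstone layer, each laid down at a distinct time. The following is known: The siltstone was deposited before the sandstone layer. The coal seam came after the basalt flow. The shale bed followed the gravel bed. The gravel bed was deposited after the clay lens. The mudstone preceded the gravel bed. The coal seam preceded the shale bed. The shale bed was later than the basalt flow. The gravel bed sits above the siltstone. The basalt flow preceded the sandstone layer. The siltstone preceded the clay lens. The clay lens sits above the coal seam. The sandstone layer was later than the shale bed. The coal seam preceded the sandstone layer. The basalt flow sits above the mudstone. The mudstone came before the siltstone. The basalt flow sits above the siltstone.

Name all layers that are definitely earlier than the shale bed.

Directly stated before the shale bed: the basalt flow, the coal seam, and the gravel bed.
The clay lens reaches the shale bed via the clay lens → the gravel bed → the shale bed.
The mudstone reaches the shale bed via the mudstone → the gravel bed → the shale bed.
The siltstone reaches the shale bed via the siltstone → the basalt flow → the shale bed.
No chain forces the sandstone layer ahead of the shale bed.

the basalt flow, the clay lens, the coal seam, the gravel bed, the mudstone, the siltstone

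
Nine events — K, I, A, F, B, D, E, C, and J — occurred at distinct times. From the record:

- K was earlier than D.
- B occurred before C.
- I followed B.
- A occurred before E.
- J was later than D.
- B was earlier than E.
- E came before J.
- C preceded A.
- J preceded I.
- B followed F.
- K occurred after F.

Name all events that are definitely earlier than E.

Directly stated before E: A and B.
C reaches E via C → A → E.
F reaches E via F → B → E.

A, B, C, F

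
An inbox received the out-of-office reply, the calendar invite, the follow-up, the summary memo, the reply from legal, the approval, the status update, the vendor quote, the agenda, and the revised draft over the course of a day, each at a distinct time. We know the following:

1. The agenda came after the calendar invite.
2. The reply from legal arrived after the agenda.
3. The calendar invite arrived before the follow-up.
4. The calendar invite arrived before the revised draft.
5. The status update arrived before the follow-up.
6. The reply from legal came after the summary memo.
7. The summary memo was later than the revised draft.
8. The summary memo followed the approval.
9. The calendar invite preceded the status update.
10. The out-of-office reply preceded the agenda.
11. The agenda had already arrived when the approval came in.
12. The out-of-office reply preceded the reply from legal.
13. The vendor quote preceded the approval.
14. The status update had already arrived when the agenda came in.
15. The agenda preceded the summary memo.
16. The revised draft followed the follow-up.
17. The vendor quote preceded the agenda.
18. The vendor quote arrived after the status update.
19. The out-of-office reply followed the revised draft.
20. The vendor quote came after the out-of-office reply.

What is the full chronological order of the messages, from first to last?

The constraints fix every adjacent pair, so only one ordering works:
the calendar invite → the status update → the follow-up → the revised draft → the out-of-office reply → the vendor quote → the agenda → the approval → the summary memo → the reply from legal.

the calendar invite, the status update, the follow-up, the revised draft, the out-of-office reply, the vendor quote, the agenda, the approval, the summary memo, the reply from legal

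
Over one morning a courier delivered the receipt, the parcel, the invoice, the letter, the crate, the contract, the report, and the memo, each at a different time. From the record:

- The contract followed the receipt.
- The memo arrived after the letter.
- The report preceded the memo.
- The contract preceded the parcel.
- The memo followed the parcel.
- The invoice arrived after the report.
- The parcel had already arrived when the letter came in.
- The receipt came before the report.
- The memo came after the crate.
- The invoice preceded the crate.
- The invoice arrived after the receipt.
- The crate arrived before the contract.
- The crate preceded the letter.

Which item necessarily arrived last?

Every other item has a chain of constraints placing it before the memo, so the memo is last.

the memo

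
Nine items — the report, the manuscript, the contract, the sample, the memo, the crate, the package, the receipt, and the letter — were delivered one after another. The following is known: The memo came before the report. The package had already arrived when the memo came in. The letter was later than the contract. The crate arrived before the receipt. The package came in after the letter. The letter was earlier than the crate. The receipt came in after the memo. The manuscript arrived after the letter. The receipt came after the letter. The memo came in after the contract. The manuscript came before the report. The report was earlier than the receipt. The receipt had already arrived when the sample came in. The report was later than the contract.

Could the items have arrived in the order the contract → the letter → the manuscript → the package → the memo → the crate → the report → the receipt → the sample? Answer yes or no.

yes

Check each stated constraint against the proposed order — e.g. the letter is ahead of the receipt; the contract is ahead of the report. Every pair is in the required order; nothing is violated.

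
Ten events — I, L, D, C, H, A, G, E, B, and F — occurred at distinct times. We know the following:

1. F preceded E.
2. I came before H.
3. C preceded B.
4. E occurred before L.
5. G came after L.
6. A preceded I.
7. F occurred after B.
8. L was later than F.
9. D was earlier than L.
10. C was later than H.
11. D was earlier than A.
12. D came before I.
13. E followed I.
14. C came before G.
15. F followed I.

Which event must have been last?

Every other event has a chain of constraints placing it before G, so G is last.

G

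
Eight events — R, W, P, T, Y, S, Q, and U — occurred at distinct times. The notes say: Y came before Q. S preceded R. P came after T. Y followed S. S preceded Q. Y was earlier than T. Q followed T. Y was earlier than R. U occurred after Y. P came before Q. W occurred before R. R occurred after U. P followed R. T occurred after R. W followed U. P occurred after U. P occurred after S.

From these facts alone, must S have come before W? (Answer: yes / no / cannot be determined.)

yes

Chain the constraints: S → Y → U → W. Each link is directly stated, so S comes before W.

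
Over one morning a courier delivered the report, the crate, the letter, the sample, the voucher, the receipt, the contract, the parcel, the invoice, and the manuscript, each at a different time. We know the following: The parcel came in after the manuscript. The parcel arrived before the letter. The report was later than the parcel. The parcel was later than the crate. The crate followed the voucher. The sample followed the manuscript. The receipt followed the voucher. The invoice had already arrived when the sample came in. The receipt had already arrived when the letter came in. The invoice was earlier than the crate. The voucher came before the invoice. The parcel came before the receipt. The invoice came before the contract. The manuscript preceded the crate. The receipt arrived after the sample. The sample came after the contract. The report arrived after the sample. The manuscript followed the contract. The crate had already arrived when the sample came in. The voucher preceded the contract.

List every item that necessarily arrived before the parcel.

the contract, the crate, the invoice, the manuscript, the voucher

Directly stated before the parcel: the crate and the manuscript.
The contract reaches the parcel via the contract → the manuscript → the parcel.
The invoice reaches the parcel via the invoice → the crate → the parcel.
The voucher reaches the parcel via the voucher → the crate → the parcel.
No chain forces the sample (or any of the others) ahead of the parcel.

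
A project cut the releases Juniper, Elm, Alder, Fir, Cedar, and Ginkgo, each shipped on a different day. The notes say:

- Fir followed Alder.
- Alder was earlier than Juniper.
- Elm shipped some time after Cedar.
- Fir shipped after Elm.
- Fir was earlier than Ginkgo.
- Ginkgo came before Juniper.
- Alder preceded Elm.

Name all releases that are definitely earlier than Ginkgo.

Alder, Cedar, Elm, Fir

Directly stated before Ginkgo: Fir.
Alder reaches Ginkgo via Alder → Fir → Ginkgo.
Cedar reaches Ginkgo via Cedar → Elm → Fir → Ginkgo.
Elm reaches Ginkgo via Elm → Fir → Ginkgo.
No chain forces Juniper ahead of Ginkgo.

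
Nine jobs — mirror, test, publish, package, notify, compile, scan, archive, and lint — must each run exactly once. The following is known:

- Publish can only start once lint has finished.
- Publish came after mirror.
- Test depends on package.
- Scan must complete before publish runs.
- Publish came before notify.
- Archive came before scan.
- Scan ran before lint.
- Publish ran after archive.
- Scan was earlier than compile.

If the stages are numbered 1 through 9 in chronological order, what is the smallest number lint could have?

3

Archive and scan must both come before lint — 2 forced predecessors.
Nothing else is forced ahead of lint, so its earliest slot is position 2 + 1 = 3.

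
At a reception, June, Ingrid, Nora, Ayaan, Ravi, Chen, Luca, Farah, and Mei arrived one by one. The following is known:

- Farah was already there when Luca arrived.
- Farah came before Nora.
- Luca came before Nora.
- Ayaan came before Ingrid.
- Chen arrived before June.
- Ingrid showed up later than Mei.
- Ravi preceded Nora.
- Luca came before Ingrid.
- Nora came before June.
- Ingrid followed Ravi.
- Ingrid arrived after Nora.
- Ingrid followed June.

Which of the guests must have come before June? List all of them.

Directly stated before June: Chen and Nora.
Farah reaches June via Farah → Nora → June.
Luca reaches June via Luca → Nora → June.
Ravi reaches June via Ravi → Nora → June.

Chen, Farah, Luca, Nora, Ravi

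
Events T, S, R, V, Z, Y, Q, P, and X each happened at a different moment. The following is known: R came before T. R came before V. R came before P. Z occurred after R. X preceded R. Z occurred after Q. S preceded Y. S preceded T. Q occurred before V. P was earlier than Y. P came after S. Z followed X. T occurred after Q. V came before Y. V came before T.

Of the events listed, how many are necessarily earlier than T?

5

Directly stated before T: Q, R, S, and V.
X reaches T via X → R → T.
No chain forces P (or any of the others) ahead of T.
That's Q, R, S, V, and X — 5 in all.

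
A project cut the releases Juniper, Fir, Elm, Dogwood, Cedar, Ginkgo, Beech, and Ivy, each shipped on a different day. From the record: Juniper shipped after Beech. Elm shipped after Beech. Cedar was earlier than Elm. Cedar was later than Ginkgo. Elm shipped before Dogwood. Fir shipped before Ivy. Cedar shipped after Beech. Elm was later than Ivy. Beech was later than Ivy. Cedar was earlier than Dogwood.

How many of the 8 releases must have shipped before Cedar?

Directly stated before Cedar: Beech and Ginkgo.
Fir reaches Cedar via Fir → Ivy → Beech → Cedar.
Ivy reaches Cedar via Ivy → Beech → Cedar.
That's Beech, Fir, Ginkgo, and Ivy — 4 in all.

4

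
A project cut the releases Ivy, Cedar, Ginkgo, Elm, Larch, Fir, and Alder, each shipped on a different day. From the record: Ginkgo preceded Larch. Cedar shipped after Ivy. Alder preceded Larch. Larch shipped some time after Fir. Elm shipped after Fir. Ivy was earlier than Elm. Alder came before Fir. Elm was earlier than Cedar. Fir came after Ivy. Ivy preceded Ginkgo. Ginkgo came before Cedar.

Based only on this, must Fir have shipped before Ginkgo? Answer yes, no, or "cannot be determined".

cannot be determined

No chain of stated constraints runs from Fir to Ginkgo, and none runs from Ginkgo to Fir either.
So the relative order of Fir and Ginkgo is not fixed by the given facts.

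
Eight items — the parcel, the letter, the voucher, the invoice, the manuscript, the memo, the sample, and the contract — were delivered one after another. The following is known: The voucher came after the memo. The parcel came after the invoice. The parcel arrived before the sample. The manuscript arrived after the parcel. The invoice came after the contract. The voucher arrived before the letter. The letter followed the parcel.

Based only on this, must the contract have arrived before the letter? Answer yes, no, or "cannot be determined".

yes

Chain the constraints: the contract → the invoice → the parcel → the letter. Each link is directly stated, so the contract comes before the letter.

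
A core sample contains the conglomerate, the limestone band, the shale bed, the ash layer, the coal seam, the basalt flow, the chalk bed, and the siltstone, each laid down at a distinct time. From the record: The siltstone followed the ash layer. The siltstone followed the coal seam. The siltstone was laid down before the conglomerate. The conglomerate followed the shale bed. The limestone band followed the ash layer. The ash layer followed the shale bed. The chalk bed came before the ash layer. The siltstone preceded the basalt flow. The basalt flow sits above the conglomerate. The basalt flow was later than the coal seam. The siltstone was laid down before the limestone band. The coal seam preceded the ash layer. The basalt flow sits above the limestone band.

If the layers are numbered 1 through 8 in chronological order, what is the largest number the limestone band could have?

The limestone band must come before the basalt flow — 1 layer forced after it.
Everything else can be placed before the limestone band in some valid order, so the limestone band can sit as late as position 8 − 1 = 7.

7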